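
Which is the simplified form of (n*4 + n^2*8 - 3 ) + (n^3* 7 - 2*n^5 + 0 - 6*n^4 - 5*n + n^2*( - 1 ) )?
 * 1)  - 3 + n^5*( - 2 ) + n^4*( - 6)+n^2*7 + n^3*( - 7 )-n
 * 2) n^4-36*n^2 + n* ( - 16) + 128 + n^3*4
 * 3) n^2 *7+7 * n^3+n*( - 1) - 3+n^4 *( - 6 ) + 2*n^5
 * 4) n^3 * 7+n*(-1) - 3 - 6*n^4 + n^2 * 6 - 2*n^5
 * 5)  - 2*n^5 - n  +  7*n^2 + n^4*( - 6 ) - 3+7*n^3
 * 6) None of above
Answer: 5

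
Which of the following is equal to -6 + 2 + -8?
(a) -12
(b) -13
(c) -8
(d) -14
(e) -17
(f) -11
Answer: a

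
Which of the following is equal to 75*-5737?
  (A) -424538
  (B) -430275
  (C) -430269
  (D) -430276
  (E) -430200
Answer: B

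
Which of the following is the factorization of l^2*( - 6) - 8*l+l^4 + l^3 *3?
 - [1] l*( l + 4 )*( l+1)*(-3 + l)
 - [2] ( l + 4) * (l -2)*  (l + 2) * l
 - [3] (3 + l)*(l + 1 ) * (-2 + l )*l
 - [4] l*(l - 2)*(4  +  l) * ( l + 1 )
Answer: 4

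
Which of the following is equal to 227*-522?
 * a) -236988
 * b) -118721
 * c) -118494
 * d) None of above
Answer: c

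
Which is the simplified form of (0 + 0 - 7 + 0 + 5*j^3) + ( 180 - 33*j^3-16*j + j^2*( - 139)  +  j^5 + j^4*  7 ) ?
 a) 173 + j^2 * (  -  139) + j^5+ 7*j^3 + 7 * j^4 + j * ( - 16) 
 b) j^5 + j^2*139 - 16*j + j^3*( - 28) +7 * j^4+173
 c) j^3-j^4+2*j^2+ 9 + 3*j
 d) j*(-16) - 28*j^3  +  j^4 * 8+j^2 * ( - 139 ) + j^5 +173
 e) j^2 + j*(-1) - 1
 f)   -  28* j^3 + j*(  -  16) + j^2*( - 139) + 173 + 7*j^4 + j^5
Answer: f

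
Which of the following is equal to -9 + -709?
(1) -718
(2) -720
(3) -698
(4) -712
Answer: 1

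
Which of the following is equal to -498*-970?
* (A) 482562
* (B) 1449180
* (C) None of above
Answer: C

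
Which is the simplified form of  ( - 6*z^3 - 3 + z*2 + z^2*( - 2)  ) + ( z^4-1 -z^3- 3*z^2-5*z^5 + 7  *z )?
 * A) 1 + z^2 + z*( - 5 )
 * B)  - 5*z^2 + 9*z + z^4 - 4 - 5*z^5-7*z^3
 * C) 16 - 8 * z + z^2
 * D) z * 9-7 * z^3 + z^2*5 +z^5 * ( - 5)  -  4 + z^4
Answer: B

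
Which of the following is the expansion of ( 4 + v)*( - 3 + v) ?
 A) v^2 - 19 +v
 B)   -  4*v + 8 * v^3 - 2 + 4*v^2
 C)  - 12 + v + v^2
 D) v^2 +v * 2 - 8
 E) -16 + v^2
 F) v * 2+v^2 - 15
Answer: C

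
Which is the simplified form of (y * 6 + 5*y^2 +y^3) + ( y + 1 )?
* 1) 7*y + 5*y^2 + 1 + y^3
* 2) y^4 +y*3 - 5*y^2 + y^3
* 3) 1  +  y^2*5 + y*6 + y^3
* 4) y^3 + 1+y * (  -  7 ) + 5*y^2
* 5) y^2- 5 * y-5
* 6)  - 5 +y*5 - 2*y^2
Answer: 1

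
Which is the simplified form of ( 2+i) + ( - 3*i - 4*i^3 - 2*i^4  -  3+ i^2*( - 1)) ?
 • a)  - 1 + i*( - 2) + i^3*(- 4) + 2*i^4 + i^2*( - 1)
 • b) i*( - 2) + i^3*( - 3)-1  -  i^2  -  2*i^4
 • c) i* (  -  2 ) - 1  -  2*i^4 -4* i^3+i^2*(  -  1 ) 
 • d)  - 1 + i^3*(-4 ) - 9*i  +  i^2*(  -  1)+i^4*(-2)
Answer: c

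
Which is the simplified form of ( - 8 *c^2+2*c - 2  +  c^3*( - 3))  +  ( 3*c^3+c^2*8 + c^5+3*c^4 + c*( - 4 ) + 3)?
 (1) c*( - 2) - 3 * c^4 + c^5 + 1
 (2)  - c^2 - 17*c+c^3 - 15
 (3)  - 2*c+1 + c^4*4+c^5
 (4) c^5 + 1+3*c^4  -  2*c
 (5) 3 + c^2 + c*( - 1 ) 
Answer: 4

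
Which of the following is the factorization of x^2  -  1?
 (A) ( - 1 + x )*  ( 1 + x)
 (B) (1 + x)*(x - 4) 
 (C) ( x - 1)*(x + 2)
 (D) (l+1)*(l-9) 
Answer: A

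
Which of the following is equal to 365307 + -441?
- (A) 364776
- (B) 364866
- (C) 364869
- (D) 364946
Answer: B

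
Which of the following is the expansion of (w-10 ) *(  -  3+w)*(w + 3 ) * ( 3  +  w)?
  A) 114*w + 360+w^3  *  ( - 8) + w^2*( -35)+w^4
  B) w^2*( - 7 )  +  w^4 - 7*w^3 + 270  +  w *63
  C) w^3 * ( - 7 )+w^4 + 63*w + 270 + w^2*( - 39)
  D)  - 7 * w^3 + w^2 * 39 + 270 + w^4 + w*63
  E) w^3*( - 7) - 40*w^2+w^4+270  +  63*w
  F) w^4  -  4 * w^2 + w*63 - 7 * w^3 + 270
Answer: C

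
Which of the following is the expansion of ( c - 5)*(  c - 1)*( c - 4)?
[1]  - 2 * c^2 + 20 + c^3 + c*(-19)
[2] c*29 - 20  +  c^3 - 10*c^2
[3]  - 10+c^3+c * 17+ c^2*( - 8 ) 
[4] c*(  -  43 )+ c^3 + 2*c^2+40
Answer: 2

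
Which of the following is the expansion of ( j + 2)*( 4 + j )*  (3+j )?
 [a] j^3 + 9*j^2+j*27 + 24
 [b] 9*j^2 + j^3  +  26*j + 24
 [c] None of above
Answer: b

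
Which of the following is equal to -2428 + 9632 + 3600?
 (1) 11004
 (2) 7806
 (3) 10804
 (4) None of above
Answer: 3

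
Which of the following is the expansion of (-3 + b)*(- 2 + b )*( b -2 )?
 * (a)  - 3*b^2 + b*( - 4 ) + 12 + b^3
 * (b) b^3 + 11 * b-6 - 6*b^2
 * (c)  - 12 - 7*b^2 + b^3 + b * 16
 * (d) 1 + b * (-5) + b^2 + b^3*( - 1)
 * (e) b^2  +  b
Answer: c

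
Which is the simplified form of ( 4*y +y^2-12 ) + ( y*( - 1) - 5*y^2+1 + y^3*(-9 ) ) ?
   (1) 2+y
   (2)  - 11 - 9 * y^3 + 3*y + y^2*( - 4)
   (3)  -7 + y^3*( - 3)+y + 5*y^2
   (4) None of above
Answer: 2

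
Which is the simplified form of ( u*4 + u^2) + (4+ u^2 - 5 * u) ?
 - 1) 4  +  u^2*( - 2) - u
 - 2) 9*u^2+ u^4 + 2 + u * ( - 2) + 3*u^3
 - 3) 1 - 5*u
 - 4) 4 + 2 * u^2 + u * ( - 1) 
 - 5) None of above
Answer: 4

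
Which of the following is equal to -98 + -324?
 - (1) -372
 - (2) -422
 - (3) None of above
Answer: 2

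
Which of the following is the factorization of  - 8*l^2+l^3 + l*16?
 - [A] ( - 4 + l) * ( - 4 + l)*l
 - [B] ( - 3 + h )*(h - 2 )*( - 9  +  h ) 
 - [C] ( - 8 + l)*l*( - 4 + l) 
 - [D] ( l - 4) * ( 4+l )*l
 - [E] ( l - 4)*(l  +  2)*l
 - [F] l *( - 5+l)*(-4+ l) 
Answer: A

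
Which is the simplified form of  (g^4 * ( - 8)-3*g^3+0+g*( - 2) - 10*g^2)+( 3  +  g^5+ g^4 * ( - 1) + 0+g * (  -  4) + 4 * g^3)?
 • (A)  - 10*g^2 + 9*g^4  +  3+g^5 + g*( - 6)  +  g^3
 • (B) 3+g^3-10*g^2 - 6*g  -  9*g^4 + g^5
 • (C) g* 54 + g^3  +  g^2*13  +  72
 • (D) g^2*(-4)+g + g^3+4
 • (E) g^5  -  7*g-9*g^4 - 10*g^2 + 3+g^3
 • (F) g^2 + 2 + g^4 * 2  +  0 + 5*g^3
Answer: B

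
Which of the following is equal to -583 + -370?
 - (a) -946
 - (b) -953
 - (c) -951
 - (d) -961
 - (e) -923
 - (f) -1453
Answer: b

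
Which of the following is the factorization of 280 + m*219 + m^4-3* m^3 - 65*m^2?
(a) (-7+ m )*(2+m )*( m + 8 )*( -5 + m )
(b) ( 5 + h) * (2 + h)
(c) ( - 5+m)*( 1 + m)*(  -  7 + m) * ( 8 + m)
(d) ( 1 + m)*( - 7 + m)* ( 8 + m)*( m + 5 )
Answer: c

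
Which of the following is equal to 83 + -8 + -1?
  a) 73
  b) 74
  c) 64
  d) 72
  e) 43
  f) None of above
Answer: b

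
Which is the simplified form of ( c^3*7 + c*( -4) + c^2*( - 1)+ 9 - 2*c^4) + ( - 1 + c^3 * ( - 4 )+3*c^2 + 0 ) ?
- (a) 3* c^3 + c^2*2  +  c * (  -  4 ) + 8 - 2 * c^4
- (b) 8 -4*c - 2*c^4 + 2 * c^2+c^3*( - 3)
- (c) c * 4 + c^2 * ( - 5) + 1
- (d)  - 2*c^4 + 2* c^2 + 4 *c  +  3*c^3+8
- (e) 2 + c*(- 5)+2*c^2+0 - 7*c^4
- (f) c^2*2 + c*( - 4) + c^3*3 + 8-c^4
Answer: a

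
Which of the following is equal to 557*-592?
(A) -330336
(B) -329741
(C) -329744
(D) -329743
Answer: C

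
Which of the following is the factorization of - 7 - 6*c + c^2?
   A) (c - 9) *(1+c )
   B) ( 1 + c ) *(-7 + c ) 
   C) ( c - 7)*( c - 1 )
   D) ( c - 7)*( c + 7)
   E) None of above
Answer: B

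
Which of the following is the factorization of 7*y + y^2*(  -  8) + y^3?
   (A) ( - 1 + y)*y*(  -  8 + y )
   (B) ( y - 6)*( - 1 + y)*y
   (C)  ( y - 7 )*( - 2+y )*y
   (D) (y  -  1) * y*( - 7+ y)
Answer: D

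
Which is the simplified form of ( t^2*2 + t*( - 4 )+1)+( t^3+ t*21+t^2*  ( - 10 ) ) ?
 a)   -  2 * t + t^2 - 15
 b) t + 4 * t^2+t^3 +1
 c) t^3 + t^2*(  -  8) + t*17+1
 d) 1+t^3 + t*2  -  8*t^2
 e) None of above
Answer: c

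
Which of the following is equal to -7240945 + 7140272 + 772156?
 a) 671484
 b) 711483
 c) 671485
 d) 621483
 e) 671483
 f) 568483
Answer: e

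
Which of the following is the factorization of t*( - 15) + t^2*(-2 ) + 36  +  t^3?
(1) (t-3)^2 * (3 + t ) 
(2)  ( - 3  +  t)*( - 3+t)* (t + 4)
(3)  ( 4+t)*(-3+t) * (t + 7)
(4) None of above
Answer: 2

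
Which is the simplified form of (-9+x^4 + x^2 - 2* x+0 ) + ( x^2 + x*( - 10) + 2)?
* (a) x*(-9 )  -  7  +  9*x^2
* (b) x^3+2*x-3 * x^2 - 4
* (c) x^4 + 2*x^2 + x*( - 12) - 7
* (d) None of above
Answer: c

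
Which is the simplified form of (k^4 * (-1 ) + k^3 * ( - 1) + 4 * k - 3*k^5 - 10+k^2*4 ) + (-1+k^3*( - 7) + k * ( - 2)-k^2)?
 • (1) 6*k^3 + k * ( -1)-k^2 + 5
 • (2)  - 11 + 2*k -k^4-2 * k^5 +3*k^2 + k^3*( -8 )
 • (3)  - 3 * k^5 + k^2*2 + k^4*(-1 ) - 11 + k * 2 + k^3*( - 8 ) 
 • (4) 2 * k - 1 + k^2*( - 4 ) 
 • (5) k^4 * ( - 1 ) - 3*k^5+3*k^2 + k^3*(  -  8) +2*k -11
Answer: 5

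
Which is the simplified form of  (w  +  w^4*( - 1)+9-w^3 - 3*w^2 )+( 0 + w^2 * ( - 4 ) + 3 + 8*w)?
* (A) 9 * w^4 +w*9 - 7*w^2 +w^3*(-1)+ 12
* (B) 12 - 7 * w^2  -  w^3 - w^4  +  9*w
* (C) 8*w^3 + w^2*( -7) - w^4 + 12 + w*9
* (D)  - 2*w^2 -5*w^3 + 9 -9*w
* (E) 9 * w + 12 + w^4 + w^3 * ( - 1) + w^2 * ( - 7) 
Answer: B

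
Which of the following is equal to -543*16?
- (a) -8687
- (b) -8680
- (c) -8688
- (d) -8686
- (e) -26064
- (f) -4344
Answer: c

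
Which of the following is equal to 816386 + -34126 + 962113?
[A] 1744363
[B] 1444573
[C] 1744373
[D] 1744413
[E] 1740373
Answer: C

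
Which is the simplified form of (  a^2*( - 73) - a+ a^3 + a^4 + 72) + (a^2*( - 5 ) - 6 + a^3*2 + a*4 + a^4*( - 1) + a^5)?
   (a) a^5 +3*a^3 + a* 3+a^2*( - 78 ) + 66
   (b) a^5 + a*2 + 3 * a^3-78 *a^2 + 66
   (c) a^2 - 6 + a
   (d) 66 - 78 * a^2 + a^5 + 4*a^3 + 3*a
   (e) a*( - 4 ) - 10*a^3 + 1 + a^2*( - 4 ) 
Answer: a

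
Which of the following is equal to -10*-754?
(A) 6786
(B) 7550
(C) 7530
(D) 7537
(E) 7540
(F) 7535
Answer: E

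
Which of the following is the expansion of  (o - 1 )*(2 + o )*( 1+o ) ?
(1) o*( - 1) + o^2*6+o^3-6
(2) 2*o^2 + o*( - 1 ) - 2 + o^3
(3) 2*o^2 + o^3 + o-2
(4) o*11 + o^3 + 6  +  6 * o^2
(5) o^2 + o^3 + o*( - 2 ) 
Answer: 2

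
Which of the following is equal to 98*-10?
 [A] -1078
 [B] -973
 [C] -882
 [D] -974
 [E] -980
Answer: E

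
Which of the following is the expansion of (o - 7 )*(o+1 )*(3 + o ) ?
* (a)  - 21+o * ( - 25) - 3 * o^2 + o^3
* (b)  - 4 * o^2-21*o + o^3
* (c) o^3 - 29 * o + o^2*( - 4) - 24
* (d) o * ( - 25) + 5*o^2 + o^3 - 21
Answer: a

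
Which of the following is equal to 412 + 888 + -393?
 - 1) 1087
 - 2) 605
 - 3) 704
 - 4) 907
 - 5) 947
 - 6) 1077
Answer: 4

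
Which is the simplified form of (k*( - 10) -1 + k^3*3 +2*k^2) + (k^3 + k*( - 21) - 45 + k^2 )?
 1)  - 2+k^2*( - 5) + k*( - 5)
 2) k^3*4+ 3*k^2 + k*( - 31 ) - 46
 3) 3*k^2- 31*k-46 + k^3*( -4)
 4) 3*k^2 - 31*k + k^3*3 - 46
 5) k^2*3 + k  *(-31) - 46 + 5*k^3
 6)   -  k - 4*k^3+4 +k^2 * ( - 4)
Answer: 2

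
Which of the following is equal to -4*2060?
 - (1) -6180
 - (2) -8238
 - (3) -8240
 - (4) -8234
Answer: 3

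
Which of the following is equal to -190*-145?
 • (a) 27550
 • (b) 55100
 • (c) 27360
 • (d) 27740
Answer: a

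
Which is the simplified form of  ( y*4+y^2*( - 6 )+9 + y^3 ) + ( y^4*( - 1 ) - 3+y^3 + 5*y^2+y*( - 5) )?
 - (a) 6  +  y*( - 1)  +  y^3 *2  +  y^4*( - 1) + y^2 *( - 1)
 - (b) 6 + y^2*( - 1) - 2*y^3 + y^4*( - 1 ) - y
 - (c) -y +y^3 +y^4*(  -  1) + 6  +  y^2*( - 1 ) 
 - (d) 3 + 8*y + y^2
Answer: a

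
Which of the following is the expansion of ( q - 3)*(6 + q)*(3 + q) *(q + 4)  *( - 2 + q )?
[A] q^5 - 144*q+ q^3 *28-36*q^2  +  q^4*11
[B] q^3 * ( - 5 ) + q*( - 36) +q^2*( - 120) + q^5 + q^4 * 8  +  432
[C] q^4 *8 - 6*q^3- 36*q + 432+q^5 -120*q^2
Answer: B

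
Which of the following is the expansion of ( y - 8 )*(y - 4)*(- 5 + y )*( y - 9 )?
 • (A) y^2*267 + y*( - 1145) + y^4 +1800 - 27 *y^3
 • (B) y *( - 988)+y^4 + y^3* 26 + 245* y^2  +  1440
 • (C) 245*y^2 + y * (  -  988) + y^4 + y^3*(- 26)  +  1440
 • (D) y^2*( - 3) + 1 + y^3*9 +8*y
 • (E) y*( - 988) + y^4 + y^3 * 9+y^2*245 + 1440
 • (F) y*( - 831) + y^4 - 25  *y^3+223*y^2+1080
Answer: C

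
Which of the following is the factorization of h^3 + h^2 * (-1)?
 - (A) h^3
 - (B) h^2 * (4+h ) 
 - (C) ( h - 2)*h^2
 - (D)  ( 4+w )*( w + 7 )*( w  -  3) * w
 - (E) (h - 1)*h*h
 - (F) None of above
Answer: E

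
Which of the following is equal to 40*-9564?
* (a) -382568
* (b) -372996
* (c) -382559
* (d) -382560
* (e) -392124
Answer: d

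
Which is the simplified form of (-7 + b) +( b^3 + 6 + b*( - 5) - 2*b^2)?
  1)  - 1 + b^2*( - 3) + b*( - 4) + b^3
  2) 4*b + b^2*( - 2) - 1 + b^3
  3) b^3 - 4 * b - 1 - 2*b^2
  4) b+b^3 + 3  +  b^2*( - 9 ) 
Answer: 3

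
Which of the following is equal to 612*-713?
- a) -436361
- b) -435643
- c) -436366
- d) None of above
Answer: d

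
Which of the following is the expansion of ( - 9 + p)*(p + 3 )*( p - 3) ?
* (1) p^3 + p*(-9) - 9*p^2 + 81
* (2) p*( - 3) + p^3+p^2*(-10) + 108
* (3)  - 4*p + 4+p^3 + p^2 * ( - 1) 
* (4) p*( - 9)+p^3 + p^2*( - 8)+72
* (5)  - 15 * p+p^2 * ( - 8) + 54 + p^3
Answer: 1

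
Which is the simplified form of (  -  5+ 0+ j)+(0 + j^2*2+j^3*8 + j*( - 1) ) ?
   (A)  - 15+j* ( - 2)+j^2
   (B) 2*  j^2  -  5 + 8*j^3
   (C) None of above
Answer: B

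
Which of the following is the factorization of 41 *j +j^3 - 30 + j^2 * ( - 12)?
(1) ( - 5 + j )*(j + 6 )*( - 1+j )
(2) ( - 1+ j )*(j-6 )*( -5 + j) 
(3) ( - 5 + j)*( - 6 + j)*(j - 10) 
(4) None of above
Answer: 2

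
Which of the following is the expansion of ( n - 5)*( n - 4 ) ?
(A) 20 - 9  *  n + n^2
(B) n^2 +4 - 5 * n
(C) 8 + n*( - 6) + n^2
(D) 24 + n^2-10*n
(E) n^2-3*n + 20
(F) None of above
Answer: A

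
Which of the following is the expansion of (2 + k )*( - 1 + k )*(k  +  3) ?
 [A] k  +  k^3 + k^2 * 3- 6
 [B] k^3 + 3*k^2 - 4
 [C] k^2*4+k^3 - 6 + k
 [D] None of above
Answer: C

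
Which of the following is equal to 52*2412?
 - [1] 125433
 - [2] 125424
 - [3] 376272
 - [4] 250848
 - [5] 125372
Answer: 2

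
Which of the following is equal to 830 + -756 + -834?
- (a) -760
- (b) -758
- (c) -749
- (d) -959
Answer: a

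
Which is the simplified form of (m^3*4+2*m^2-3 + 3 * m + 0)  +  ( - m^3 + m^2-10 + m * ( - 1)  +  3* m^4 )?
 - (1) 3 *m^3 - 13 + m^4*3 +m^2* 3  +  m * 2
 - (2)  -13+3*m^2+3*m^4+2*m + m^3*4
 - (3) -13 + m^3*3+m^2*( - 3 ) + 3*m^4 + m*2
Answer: 1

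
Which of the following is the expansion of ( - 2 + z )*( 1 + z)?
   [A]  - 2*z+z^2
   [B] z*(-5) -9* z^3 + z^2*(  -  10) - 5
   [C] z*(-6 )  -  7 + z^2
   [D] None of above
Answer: D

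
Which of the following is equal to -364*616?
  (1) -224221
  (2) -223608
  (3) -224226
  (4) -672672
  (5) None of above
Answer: 5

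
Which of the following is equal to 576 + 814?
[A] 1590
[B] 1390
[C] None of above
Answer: B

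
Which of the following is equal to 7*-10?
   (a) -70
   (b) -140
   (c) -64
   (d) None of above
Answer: a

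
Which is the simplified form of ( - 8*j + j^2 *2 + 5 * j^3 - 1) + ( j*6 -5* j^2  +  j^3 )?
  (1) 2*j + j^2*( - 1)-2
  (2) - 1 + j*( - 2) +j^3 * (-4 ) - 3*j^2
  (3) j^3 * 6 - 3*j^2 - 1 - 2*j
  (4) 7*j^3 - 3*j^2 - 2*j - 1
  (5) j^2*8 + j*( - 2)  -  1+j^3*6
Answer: 3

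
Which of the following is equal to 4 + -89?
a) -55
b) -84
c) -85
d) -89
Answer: c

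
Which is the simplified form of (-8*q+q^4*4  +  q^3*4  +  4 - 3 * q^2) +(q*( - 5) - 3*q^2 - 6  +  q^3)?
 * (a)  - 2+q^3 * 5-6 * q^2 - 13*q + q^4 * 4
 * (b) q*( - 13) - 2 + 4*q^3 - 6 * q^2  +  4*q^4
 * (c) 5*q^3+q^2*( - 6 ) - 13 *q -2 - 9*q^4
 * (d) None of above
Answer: a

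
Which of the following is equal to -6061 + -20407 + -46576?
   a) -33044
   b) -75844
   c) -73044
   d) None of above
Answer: c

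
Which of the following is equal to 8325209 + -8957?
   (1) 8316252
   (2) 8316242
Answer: 1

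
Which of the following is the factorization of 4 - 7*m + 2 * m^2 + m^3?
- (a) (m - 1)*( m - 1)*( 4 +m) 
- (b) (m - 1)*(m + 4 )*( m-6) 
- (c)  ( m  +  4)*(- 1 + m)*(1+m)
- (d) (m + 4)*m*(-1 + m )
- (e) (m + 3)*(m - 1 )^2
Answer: a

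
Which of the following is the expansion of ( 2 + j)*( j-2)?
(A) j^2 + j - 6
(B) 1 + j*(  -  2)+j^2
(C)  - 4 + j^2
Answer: C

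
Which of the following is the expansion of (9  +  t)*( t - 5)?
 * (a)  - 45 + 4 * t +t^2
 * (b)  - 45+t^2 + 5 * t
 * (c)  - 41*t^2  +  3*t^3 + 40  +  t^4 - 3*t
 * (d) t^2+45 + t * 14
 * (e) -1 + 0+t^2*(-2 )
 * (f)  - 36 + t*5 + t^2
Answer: a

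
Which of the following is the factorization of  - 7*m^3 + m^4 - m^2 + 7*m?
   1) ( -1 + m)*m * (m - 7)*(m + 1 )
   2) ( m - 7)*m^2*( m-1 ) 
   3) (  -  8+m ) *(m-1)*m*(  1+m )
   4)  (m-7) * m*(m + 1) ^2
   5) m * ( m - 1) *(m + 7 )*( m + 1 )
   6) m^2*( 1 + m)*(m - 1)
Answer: 1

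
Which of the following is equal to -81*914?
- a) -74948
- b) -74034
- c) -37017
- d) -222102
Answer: b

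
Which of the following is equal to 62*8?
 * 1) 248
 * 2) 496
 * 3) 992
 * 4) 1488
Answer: 2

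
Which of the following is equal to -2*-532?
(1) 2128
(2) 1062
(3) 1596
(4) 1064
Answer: 4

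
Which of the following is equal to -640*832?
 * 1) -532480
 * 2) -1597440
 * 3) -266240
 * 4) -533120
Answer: 1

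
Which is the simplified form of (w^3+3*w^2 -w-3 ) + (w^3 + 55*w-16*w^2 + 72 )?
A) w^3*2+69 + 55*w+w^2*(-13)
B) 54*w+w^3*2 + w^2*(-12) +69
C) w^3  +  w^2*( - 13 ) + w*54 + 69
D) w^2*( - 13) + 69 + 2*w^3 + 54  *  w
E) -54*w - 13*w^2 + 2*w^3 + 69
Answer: D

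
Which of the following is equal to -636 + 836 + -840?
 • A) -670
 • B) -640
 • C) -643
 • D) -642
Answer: B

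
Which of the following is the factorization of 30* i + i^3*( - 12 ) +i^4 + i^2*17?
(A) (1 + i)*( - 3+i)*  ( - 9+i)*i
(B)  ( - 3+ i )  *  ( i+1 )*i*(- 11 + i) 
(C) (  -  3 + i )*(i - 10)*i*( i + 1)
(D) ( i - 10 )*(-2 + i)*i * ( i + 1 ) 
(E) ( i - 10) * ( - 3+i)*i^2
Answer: C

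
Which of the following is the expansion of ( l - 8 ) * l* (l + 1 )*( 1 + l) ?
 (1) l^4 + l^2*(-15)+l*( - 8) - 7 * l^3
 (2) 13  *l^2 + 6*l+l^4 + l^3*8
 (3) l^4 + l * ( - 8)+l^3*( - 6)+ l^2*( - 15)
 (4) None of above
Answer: 3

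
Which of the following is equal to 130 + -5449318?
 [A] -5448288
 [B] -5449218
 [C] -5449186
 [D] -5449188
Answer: D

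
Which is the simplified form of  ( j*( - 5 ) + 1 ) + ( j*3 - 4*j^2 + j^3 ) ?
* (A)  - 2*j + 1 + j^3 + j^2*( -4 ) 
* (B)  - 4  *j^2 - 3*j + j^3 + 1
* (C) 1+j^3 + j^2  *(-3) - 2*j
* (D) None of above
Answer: A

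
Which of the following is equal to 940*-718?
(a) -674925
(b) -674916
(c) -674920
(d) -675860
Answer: c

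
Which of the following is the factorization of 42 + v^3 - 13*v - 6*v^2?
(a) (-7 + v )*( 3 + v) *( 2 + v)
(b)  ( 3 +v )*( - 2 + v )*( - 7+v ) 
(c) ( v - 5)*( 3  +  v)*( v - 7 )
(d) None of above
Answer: b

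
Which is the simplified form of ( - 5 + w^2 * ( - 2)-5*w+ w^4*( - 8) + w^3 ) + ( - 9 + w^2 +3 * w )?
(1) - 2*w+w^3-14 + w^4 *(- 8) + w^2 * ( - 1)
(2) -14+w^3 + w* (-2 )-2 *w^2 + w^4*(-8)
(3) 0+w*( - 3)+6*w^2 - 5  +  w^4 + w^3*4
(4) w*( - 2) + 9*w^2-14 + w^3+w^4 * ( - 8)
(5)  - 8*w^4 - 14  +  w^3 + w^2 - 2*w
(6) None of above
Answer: 1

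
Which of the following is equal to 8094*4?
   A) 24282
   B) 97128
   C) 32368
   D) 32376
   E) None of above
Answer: D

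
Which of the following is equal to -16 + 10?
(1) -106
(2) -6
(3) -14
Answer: 2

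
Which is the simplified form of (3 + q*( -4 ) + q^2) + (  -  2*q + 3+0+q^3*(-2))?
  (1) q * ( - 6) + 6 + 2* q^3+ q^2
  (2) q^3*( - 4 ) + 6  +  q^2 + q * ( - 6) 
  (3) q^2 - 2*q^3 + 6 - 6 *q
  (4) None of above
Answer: 3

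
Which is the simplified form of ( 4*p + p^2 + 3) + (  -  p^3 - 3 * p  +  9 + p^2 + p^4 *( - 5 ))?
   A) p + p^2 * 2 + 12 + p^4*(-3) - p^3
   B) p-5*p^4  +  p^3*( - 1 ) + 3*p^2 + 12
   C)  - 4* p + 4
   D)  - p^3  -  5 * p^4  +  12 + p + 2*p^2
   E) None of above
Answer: D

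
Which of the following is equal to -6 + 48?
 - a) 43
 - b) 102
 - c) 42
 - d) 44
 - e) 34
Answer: c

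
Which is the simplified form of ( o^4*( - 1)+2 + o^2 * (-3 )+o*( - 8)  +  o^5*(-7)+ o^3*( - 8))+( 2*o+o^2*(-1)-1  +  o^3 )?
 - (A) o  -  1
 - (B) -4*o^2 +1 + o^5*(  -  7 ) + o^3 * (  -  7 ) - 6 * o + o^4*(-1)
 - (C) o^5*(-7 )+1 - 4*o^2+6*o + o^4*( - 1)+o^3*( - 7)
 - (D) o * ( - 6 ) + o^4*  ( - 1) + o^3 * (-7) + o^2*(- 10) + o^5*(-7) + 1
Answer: B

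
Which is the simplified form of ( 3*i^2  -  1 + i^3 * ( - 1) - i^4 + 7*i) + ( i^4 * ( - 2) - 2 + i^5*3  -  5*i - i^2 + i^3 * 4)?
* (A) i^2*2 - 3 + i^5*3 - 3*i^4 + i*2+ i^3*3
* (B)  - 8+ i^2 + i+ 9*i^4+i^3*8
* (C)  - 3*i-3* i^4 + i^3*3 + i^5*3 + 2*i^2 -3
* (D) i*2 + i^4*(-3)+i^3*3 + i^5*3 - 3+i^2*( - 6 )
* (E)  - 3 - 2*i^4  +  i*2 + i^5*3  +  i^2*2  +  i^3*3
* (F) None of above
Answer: A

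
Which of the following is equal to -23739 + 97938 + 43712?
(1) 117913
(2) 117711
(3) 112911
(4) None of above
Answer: 4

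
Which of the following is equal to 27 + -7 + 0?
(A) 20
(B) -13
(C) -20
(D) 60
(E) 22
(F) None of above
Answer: A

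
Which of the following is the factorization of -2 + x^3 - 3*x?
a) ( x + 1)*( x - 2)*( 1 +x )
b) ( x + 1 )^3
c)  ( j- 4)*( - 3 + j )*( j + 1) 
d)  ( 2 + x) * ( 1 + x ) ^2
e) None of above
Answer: a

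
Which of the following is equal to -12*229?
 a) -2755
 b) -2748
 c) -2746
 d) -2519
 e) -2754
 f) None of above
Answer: b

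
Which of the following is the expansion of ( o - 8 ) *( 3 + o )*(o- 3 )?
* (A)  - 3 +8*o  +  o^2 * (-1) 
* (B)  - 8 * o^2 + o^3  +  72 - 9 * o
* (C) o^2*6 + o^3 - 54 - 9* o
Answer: B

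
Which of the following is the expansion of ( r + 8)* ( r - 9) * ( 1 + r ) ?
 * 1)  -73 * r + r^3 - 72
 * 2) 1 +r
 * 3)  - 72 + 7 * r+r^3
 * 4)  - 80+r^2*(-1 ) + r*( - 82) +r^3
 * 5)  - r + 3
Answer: 1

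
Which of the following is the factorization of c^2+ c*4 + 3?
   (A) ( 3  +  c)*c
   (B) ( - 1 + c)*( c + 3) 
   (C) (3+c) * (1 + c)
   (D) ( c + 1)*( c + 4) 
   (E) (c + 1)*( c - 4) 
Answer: C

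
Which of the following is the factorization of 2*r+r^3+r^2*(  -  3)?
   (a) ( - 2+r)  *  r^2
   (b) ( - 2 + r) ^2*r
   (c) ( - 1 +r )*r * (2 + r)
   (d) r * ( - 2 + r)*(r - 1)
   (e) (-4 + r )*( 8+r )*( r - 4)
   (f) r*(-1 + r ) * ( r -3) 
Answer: d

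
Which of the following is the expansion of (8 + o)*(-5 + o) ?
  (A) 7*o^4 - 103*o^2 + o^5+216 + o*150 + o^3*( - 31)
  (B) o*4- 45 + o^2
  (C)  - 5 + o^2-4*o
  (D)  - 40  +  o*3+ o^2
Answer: D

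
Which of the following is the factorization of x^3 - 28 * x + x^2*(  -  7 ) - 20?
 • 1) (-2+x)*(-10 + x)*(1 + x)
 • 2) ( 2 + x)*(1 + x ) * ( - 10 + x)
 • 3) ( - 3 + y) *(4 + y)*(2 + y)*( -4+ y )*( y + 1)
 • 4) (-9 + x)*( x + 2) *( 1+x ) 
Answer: 2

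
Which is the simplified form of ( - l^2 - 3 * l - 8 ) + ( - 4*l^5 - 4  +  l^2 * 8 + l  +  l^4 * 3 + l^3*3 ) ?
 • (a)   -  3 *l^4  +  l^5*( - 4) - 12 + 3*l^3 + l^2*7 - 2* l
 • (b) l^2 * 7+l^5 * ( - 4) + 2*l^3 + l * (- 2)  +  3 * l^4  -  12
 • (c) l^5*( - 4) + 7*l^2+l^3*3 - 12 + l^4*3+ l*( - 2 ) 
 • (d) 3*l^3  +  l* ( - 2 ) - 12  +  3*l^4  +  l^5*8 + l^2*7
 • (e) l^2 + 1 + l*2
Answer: c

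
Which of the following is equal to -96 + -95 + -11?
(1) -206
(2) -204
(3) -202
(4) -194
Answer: 3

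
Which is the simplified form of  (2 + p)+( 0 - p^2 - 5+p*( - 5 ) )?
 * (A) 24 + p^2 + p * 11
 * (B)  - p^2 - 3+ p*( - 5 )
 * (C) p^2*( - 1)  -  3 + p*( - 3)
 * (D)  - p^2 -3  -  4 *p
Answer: D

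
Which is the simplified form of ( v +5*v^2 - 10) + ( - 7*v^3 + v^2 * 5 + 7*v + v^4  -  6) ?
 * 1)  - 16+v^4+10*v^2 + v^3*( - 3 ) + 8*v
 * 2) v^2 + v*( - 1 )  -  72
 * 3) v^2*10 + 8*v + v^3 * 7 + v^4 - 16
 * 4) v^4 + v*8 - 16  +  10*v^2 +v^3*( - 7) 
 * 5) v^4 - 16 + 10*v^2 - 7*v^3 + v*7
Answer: 4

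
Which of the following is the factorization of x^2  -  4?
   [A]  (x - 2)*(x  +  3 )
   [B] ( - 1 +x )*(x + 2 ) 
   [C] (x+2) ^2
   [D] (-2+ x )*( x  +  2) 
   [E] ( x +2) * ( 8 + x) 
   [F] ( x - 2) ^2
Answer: D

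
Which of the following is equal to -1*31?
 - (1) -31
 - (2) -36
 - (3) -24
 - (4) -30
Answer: 1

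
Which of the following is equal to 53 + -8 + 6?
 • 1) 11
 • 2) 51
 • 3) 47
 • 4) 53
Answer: 2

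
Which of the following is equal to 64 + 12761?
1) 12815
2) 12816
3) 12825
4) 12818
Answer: 3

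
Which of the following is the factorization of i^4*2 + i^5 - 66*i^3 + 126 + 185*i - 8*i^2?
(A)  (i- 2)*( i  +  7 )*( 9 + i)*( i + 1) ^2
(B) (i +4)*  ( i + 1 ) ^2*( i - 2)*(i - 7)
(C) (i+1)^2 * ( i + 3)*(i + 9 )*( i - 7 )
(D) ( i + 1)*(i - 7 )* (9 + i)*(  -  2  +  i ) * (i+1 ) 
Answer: D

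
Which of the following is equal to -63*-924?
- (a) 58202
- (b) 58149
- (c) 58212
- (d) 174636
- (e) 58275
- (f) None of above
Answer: c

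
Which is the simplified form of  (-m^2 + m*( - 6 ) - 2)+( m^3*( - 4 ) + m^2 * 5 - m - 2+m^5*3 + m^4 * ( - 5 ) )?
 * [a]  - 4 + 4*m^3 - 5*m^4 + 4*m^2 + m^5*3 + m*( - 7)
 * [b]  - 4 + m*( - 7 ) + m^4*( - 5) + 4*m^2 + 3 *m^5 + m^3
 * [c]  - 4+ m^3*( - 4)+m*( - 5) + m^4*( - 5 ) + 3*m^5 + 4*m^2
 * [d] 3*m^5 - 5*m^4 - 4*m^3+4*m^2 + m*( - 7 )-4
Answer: d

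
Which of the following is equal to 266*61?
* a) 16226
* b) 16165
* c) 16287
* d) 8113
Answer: a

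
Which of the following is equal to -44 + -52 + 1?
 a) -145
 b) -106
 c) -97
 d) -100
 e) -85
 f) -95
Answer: f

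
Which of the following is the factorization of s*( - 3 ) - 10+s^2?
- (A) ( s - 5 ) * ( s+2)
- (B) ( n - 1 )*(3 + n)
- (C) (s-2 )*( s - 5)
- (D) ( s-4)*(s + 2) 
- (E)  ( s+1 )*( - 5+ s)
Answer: A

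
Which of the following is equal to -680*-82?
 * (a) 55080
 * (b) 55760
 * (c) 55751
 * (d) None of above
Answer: b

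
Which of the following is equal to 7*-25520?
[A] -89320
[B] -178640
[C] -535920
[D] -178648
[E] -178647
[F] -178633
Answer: B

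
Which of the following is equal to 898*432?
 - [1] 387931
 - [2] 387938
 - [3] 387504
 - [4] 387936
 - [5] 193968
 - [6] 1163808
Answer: 4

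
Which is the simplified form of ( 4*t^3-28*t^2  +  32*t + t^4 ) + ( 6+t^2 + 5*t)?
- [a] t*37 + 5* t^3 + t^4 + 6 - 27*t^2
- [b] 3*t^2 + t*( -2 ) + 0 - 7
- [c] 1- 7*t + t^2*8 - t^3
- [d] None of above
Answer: d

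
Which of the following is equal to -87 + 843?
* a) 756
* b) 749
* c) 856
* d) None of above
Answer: a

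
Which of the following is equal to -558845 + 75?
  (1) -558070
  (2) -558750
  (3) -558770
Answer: 3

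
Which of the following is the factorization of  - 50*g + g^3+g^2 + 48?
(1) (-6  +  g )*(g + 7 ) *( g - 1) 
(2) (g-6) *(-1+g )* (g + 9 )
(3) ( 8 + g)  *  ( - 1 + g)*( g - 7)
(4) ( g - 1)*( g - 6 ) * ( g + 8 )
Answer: 4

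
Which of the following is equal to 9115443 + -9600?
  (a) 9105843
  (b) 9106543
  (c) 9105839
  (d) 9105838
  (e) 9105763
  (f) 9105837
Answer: a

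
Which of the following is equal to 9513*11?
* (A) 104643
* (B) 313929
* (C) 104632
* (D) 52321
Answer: A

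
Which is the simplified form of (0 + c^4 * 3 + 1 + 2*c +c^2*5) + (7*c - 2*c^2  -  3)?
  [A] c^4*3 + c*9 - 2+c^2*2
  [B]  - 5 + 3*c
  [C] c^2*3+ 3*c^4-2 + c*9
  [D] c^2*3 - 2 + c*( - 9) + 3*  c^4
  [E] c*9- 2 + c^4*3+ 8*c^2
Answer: C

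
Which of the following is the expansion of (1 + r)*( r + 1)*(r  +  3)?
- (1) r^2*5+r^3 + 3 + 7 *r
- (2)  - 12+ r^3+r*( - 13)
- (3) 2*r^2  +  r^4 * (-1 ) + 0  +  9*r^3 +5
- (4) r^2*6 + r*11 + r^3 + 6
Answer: 1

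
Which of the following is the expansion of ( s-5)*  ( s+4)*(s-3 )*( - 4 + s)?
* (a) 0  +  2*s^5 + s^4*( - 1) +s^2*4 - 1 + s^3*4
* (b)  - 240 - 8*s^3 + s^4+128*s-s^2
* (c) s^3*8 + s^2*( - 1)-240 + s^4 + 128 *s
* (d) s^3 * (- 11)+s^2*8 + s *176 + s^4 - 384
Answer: b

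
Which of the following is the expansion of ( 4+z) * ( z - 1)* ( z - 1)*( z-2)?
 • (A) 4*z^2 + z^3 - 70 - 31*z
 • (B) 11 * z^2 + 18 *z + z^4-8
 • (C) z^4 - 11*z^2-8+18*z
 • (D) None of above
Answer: C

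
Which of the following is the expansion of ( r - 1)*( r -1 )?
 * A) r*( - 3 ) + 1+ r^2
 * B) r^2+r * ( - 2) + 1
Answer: B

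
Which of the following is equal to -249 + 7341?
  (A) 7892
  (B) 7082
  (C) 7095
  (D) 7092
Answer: D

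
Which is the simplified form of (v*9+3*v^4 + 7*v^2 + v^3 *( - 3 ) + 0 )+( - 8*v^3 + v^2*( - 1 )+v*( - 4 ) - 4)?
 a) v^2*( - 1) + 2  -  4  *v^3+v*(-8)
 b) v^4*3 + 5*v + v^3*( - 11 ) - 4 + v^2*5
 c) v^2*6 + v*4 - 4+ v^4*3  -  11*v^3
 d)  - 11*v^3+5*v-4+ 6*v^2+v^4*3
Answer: d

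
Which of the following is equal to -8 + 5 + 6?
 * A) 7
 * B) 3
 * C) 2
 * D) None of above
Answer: B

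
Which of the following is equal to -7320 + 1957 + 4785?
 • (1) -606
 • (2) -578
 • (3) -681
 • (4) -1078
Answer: 2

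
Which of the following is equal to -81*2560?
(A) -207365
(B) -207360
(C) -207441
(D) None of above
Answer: B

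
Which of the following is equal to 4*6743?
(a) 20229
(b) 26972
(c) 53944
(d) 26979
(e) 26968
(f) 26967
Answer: b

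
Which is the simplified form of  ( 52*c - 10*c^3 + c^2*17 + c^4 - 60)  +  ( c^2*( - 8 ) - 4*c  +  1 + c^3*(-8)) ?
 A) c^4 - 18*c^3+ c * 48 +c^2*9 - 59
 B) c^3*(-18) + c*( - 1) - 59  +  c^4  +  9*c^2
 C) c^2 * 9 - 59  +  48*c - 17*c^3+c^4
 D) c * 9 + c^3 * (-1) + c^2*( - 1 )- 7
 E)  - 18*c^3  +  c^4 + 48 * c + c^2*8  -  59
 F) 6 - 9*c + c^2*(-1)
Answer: A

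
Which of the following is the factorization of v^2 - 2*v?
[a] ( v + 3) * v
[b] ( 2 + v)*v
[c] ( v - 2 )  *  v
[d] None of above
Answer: c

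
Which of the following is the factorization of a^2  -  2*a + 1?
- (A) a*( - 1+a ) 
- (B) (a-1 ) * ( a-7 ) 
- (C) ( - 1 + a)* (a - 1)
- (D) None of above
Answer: C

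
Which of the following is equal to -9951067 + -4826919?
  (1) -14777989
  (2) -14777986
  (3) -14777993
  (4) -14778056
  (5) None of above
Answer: 2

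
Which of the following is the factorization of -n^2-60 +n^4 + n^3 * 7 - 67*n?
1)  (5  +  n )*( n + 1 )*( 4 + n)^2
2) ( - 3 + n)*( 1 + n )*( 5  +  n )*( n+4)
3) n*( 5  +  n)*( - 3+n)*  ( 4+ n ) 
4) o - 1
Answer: 2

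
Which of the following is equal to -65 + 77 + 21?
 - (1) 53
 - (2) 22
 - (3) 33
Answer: 3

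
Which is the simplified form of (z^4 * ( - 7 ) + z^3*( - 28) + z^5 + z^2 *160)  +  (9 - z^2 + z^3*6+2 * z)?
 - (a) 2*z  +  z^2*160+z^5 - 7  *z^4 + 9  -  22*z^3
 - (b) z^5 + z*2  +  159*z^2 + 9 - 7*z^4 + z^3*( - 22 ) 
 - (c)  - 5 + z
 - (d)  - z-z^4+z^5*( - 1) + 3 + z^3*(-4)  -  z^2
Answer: b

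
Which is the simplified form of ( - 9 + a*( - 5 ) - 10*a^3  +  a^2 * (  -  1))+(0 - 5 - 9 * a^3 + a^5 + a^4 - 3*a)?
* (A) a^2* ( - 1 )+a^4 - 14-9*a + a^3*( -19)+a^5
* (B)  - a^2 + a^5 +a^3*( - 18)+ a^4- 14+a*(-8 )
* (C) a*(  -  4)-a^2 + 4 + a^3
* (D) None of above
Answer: D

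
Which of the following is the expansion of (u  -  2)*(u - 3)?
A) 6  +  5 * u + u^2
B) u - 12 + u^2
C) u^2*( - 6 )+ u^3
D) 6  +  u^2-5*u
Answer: D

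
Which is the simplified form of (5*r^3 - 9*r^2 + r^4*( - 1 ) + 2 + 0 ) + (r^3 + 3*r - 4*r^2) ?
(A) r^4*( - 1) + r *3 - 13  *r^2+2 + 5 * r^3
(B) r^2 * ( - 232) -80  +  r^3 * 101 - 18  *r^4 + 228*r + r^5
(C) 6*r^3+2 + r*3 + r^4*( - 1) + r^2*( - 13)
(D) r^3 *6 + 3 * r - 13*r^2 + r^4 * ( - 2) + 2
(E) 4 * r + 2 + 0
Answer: C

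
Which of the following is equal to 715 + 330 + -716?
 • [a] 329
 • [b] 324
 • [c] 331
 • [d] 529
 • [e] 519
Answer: a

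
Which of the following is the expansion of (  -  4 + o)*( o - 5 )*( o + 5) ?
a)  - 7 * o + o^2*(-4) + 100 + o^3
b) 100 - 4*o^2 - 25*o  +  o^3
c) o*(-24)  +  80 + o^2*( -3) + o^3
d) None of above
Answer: b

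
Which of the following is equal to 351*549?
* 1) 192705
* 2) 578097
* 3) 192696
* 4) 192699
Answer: 4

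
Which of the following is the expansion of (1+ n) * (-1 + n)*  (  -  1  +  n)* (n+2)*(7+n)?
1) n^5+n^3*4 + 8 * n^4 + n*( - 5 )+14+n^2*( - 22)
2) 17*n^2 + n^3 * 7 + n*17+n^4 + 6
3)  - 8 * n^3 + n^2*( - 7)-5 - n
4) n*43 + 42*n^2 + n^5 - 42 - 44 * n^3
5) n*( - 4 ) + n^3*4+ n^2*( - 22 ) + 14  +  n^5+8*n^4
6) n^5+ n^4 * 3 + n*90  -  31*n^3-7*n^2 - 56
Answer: 1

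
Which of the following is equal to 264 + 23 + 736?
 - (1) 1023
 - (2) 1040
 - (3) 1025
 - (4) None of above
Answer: 1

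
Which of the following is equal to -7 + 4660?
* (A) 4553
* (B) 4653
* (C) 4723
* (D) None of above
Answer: B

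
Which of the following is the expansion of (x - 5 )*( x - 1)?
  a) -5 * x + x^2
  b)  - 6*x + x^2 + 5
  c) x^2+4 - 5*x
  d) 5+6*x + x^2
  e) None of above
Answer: b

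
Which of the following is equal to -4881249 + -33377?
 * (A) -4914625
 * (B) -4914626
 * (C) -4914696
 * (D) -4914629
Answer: B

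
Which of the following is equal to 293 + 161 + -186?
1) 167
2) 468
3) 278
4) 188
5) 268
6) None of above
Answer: 5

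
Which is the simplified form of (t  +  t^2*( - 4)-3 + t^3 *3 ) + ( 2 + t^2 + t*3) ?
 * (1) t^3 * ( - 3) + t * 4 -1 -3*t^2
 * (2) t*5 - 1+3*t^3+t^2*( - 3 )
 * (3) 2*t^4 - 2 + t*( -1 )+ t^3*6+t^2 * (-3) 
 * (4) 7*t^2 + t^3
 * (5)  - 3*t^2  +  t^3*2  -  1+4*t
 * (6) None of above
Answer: 6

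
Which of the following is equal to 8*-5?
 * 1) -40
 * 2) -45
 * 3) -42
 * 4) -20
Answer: 1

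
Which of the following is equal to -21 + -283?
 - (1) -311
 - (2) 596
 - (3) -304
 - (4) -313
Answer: 3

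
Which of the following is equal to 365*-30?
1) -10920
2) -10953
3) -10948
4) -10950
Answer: 4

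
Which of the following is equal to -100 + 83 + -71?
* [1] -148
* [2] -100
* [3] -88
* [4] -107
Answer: 3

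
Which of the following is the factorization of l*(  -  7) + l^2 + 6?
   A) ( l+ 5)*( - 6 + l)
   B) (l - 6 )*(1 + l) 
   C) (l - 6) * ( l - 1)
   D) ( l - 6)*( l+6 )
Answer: C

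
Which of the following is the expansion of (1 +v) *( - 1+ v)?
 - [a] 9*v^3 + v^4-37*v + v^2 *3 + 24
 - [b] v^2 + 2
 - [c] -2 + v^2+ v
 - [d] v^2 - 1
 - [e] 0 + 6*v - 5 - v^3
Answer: d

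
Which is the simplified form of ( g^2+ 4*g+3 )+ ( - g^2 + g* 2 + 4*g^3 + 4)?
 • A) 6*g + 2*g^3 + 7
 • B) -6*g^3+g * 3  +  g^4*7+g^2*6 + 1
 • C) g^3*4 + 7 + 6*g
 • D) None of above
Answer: C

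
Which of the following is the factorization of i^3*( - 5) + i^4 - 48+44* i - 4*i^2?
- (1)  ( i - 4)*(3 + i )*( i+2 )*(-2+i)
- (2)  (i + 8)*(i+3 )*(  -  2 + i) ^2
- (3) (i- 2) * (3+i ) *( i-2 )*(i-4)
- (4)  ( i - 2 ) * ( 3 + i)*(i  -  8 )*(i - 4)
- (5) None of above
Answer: 3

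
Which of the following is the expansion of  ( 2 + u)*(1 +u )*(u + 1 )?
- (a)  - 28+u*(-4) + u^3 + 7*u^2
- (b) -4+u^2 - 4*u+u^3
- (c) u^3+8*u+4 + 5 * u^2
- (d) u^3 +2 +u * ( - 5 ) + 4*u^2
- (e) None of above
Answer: e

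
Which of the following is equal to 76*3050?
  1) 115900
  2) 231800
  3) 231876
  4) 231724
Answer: 2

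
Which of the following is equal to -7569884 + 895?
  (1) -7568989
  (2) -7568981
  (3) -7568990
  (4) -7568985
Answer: 1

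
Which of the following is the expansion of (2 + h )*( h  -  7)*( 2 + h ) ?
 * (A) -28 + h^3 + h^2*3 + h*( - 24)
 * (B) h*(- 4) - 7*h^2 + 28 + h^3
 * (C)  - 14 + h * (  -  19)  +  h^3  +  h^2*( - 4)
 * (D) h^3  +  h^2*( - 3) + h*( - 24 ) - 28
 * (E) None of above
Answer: D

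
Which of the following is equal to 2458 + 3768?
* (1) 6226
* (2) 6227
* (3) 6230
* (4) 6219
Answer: 1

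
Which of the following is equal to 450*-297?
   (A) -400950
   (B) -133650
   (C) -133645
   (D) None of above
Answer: B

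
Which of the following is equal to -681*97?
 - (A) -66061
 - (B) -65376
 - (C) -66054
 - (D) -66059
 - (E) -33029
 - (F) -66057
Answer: F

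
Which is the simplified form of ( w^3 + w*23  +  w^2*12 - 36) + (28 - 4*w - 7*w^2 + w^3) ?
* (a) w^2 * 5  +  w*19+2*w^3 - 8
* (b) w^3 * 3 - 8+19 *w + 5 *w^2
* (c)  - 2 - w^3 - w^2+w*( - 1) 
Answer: a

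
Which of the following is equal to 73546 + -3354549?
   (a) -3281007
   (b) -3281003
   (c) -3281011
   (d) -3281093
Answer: b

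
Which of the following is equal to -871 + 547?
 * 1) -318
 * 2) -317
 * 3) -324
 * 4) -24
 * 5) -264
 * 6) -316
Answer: 3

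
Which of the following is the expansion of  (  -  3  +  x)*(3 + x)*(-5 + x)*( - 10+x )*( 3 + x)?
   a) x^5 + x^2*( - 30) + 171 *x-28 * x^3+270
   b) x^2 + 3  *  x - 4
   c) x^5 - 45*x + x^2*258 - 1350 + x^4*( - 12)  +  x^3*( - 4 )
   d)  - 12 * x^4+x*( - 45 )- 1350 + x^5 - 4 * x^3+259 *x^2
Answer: c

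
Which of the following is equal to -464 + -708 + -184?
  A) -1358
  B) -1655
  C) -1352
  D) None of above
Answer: D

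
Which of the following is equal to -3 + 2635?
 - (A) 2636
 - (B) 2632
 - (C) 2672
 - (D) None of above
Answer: B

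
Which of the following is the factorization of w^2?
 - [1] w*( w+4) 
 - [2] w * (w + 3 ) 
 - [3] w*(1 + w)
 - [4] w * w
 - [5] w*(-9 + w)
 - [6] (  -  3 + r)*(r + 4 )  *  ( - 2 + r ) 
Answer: 4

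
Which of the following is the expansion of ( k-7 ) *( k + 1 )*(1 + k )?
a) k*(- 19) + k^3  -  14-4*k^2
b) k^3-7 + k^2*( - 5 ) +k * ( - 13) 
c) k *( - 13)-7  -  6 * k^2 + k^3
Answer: b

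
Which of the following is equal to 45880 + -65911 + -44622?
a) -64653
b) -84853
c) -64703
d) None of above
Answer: a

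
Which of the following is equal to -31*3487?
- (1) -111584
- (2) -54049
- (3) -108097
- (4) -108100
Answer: 3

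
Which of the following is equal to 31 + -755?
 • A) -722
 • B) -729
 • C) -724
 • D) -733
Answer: C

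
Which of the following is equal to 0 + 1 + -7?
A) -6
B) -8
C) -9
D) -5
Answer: A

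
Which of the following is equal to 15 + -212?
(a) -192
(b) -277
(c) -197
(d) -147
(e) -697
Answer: c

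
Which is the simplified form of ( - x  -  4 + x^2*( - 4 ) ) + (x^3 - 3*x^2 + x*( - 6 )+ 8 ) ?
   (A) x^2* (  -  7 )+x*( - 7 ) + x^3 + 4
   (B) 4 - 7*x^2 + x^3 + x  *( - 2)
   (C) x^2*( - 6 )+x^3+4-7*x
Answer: A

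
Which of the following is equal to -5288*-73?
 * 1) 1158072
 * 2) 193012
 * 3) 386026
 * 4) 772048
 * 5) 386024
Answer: 5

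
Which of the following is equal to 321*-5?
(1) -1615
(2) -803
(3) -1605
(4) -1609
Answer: 3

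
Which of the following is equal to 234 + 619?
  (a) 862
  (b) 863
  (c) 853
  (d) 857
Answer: c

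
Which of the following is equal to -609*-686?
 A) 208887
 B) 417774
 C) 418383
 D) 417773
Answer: B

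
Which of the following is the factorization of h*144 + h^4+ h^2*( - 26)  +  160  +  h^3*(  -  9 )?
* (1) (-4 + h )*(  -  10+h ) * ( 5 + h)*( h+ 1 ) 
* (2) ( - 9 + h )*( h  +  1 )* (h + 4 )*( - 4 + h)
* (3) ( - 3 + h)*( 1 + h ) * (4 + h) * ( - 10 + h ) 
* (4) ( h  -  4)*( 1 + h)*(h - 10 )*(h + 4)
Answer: 4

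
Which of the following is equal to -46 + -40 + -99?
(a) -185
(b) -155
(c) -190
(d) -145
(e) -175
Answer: a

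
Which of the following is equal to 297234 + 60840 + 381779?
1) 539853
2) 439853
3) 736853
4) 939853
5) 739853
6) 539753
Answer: 5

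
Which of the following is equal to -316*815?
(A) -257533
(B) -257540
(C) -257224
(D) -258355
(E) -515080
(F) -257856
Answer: B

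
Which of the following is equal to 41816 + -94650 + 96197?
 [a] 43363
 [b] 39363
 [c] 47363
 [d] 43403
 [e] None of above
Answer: a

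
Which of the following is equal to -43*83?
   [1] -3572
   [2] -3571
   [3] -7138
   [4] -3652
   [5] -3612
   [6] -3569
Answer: 6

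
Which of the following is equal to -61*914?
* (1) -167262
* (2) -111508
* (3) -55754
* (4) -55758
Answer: 3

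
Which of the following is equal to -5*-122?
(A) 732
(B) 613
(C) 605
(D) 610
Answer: D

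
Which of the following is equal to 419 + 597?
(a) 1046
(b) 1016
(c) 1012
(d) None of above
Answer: b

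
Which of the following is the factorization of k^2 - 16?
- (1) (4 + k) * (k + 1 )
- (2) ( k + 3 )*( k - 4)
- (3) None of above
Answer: 3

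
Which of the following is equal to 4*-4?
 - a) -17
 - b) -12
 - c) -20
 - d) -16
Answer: d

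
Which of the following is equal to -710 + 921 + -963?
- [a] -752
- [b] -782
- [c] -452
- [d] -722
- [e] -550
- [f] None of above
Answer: a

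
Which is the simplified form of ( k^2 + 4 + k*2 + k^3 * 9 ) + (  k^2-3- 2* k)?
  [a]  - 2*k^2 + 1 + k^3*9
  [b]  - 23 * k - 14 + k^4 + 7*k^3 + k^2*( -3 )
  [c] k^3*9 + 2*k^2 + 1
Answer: c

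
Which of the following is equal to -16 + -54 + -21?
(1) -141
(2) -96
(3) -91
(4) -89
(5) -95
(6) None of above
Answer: 3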